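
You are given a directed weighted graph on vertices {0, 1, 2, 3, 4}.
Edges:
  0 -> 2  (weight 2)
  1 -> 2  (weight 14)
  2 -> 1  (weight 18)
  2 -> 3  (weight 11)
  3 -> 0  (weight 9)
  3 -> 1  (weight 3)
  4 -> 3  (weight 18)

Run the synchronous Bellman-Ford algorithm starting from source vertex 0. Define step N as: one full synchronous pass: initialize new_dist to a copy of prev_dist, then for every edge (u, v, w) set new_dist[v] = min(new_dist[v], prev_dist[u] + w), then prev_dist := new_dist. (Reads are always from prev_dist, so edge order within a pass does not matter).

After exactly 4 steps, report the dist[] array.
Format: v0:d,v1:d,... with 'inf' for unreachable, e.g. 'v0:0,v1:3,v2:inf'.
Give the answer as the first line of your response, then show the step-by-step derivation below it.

v0:0,v1:16,v2:2,v3:13,v4:inf

step 1: dist = v0:0,v1:inf,v2:2,v3:inf,v4:inf
step 2: dist = v0:0,v1:20,v2:2,v3:13,v4:inf
step 3: dist = v0:0,v1:16,v2:2,v3:13,v4:inf
step 4: dist = v0:0,v1:16,v2:2,v3:13,v4:inf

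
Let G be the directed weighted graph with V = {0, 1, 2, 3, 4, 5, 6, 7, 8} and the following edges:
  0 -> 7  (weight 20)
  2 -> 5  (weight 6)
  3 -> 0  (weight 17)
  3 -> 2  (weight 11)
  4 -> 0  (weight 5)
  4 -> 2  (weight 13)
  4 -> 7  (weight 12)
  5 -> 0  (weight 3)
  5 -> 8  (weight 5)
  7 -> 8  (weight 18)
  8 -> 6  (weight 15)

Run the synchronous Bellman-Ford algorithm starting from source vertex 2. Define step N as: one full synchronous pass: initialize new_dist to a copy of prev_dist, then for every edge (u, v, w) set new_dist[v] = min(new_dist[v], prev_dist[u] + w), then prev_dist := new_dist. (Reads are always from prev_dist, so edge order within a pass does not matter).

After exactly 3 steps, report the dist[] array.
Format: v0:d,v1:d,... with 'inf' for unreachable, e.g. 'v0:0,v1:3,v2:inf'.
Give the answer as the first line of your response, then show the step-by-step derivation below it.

v0:9,v1:inf,v2:0,v3:inf,v4:inf,v5:6,v6:26,v7:29,v8:11

step 1: dist = v0:inf,v1:inf,v2:0,v3:inf,v4:inf,v5:6,v6:inf,v7:inf,v8:inf
step 2: dist = v0:9,v1:inf,v2:0,v3:inf,v4:inf,v5:6,v6:inf,v7:inf,v8:11
step 3: dist = v0:9,v1:inf,v2:0,v3:inf,v4:inf,v5:6,v6:26,v7:29,v8:11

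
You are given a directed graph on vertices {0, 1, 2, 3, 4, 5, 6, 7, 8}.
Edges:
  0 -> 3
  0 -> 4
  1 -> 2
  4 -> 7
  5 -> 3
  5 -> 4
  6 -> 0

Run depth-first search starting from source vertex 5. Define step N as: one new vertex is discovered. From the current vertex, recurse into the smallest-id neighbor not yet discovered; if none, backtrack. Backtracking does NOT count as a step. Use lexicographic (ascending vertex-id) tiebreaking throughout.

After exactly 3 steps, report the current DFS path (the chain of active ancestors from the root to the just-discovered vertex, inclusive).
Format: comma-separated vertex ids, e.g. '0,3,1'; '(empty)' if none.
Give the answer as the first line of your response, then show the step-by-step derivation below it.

5,4

step 1: discover 5; path=5; order=5
step 2: discover 3; path=5>3; order=5,3
step 3: discover 4; path=5>4; order=5,3,4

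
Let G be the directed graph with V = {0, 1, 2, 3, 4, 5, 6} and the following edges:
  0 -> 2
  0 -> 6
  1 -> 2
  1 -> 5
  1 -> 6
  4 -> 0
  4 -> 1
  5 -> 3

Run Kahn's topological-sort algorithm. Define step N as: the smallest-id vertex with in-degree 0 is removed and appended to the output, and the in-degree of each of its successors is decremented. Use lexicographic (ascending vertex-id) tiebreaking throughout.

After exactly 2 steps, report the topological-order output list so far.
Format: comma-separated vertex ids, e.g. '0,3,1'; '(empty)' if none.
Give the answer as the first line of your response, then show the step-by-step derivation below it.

4,0

step 1: output 4; order=[4]; indeg=(0,0,2,1,0,1,2)
step 2: output 0; order=[4,0]; indeg=(0,0,1,1,0,1,1)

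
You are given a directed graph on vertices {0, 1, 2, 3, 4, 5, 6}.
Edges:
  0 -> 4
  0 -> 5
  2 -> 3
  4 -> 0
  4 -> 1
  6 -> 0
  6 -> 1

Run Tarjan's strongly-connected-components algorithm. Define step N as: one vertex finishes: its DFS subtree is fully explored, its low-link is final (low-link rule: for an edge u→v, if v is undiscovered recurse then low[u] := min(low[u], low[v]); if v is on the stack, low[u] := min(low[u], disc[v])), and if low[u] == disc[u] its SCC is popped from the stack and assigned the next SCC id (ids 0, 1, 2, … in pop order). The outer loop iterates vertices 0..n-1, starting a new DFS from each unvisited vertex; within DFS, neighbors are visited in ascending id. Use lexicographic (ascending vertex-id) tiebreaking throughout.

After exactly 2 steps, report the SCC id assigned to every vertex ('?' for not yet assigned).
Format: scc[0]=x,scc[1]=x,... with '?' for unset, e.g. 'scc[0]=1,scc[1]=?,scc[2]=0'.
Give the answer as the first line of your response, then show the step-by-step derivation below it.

scc[0]=?,scc[1]=0,scc[2]=?,scc[3]=?,scc[4]=?,scc[5]=?,scc[6]=?

step 1: low=(low[0]=0,low[1]=2,low[2]=?,low[3]=?,low[4]=0,low[5]=?,low[6]=?); scc=(scc[0]=?,scc[1]=0,scc[2]=?,scc[3]=?,scc[4]=?,scc[5]=?,scc[6]=?)
step 2: low=(low[0]=0,low[1]=2,low[2]=?,low[3]=?,low[4]=0,low[5]=?,low[6]=?); scc=(scc[0]=?,scc[1]=0,scc[2]=?,scc[3]=?,scc[4]=?,scc[5]=?,scc[6]=?)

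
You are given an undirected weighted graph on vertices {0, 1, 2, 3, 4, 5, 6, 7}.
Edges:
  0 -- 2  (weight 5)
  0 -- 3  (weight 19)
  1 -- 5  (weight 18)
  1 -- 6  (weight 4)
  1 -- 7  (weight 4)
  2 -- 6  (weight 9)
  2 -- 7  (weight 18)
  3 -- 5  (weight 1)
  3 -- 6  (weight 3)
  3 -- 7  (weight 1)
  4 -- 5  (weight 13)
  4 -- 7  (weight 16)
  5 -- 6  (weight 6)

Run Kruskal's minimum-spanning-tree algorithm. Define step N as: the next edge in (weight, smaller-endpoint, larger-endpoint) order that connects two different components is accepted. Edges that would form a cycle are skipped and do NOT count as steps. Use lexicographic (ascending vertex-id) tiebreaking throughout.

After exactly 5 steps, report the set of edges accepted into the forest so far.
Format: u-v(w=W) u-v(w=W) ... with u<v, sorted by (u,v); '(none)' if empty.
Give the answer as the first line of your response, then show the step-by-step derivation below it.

0-2(w=5) 1-6(w=4) 3-5(w=1) 3-6(w=3) 3-7(w=1)

step 1: add edge 3-5 (w=1); MST = {3-5(w=1)}
step 2: add edge 3-7 (w=1); MST = {3-5(w=1) 3-7(w=1)}
step 3: add edge 3-6 (w=3); MST = {3-5(w=1) 3-6(w=3) 3-7(w=1)}
step 4: add edge 1-6 (w=4); MST = {1-6(w=4) 3-5(w=1) 3-6(w=3) 3-7(w=1)}
step 5: add edge 0-2 (w=5); MST = {0-2(w=5) 1-6(w=4) 3-5(w=1) 3-6(w=3) 3-7(w=1)}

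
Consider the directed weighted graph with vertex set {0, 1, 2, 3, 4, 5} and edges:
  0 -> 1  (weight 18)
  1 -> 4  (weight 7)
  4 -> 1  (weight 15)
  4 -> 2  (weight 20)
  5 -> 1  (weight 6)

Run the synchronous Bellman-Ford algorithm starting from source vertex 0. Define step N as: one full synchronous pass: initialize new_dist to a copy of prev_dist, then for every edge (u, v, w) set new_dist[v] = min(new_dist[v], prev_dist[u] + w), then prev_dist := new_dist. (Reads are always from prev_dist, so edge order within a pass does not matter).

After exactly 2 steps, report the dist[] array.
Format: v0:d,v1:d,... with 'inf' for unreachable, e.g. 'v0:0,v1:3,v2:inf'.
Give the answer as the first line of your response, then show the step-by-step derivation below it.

v0:0,v1:18,v2:inf,v3:inf,v4:25,v5:inf

step 1: dist = v0:0,v1:18,v2:inf,v3:inf,v4:inf,v5:inf
step 2: dist = v0:0,v1:18,v2:inf,v3:inf,v4:25,v5:inf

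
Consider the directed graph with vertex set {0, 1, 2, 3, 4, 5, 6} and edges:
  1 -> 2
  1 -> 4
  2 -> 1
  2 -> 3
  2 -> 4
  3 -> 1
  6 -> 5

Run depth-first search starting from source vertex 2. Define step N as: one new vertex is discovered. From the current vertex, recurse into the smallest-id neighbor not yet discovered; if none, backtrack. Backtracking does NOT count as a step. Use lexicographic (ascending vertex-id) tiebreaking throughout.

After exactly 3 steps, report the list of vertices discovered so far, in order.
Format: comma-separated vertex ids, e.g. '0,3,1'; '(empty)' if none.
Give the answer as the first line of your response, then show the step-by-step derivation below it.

2,1,4

step 1: discover 2; path=2; order=2
step 2: discover 1; path=2>1; order=2,1
step 3: discover 4; path=2>1>4; order=2,1,4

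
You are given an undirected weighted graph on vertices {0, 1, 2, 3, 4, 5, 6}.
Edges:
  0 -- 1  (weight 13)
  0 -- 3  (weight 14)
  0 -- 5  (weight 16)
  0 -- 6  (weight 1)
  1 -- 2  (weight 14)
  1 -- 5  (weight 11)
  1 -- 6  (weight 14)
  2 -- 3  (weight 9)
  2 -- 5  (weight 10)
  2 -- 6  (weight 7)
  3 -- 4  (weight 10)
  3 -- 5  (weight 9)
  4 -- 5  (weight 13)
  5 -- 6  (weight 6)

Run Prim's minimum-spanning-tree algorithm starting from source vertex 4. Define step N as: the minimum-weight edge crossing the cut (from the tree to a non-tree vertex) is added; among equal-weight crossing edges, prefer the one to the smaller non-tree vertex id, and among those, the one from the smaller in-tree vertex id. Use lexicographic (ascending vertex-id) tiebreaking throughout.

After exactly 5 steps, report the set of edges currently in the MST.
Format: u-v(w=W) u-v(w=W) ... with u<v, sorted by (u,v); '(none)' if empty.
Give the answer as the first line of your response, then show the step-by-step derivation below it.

0-6(w=1) 2-3(w=9) 2-6(w=7) 3-4(w=10) 5-6(w=6)

step 1: add edge 3-4 (w=10); MST = {3-4(w=10)}
step 2: add edge 2-3 (w=9); MST = {2-3(w=9) 3-4(w=10)}
step 3: add edge 2-6 (w=7); MST = {2-3(w=9) 2-6(w=7) 3-4(w=10)}
step 4: add edge 0-6 (w=1); MST = {0-6(w=1) 2-3(w=9) 2-6(w=7) 3-4(w=10)}
step 5: add edge 5-6 (w=6); MST = {0-6(w=1) 2-3(w=9) 2-6(w=7) 3-4(w=10) 5-6(w=6)}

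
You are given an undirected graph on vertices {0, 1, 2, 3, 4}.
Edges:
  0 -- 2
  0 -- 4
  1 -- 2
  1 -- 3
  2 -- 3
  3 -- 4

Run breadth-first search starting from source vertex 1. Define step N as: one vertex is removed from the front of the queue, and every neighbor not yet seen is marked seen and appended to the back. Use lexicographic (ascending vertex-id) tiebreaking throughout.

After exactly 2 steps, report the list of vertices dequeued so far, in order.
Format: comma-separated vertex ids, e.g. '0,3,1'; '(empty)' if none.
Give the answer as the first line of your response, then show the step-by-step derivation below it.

1,2

step 1: dequeue 1; queue=[2,3]; order=1
step 2: dequeue 2; queue=[3,0]; order=1,2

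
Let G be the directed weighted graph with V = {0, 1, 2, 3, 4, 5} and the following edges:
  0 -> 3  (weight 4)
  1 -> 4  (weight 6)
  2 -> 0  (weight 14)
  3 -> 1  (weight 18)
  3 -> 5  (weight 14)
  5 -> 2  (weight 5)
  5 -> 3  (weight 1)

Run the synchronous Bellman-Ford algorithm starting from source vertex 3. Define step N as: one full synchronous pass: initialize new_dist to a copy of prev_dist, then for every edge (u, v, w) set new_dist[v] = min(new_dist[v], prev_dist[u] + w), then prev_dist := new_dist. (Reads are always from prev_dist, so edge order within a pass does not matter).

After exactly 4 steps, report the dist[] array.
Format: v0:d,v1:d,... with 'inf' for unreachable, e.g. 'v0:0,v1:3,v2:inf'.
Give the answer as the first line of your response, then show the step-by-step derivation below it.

v0:33,v1:18,v2:19,v3:0,v4:24,v5:14

step 1: dist = v0:inf,v1:18,v2:inf,v3:0,v4:inf,v5:14
step 2: dist = v0:inf,v1:18,v2:19,v3:0,v4:24,v5:14
step 3: dist = v0:33,v1:18,v2:19,v3:0,v4:24,v5:14
step 4: dist = v0:33,v1:18,v2:19,v3:0,v4:24,v5:14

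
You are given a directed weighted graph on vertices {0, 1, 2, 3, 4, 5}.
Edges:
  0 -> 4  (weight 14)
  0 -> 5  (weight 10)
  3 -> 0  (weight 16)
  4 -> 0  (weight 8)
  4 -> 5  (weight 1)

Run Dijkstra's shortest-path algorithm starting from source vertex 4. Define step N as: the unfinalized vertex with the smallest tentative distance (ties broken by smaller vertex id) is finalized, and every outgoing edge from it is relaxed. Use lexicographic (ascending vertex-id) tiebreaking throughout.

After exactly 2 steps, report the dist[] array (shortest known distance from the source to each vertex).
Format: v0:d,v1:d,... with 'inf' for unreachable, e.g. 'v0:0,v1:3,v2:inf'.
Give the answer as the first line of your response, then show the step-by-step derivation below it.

v0:8,v1:inf,v2:inf,v3:inf,v4:0,v5:1

step 1: dist = v0:8,v1:inf,v2:inf,v3:inf,v4:0,v5:1
step 2: dist = v0:8,v1:inf,v2:inf,v3:inf,v4:0,v5:1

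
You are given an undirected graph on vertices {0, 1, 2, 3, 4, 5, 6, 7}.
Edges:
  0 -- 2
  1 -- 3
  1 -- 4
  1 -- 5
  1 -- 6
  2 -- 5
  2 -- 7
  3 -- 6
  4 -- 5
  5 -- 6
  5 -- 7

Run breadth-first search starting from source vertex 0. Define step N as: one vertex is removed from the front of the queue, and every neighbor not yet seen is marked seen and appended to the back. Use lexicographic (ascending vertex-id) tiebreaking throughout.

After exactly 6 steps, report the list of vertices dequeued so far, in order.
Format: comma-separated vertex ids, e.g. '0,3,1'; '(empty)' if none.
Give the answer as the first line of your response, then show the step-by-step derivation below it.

0,2,5,7,1,4

step 1: dequeue 0; queue=[2]; order=0
step 2: dequeue 2; queue=[5,7]; order=0,2
step 3: dequeue 5; queue=[7,1,4,6]; order=0,2,5
step 4: dequeue 7; queue=[1,4,6]; order=0,2,5,7
step 5: dequeue 1; queue=[4,6,3]; order=0,2,5,7,1
step 6: dequeue 4; queue=[6,3]; order=0,2,5,7,1,4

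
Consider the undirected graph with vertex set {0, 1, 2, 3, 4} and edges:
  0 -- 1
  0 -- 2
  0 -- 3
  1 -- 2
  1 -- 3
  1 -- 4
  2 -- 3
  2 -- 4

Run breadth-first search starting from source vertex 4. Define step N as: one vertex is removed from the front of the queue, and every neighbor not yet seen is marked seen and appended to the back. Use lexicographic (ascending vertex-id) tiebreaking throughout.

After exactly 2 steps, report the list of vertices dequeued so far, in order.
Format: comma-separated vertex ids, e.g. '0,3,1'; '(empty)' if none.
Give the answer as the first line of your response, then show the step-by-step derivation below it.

4,1

step 1: dequeue 4; queue=[1,2]; order=4
step 2: dequeue 1; queue=[2,0,3]; order=4,1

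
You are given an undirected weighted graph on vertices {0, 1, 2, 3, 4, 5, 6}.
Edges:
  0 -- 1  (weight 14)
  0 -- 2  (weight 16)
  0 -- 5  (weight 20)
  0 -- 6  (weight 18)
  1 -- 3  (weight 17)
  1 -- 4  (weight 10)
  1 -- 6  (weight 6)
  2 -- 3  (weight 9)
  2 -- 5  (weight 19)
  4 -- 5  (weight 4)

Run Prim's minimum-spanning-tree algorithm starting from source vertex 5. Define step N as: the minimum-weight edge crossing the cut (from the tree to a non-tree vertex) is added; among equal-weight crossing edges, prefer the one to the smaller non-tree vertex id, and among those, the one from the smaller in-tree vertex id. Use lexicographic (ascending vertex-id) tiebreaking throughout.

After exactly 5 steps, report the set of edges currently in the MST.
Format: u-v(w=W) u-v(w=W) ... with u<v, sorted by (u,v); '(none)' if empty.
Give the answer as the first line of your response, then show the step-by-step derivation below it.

0-1(w=14) 0-2(w=16) 1-4(w=10) 1-6(w=6) 4-5(w=4)

step 1: add edge 4-5 (w=4); MST = {4-5(w=4)}
step 2: add edge 1-4 (w=10); MST = {1-4(w=10) 4-5(w=4)}
step 3: add edge 1-6 (w=6); MST = {1-4(w=10) 1-6(w=6) 4-5(w=4)}
step 4: add edge 0-1 (w=14); MST = {0-1(w=14) 1-4(w=10) 1-6(w=6) 4-5(w=4)}
step 5: add edge 0-2 (w=16); MST = {0-1(w=14) 0-2(w=16) 1-4(w=10) 1-6(w=6) 4-5(w=4)}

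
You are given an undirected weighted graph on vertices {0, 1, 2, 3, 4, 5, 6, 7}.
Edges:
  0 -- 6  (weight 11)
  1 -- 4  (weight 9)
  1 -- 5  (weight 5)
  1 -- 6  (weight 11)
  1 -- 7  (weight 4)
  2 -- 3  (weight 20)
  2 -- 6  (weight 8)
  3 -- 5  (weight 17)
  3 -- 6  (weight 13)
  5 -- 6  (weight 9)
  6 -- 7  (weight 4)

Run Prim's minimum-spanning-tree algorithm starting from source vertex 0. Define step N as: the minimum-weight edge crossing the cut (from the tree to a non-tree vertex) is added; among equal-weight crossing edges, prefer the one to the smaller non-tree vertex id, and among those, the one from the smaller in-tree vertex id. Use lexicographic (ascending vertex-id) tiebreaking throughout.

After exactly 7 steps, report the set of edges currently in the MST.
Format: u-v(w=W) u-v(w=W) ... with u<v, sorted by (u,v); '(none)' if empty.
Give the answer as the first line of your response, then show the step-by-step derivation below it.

0-6(w=11) 1-4(w=9) 1-5(w=5) 1-7(w=4) 2-6(w=8) 3-6(w=13) 6-7(w=4)

step 1: add edge 0-6 (w=11); MST = {0-6(w=11)}
step 2: add edge 6-7 (w=4); MST = {0-6(w=11) 6-7(w=4)}
step 3: add edge 1-7 (w=4); MST = {0-6(w=11) 1-7(w=4) 6-7(w=4)}
step 4: add edge 1-5 (w=5); MST = {0-6(w=11) 1-5(w=5) 1-7(w=4) 6-7(w=4)}
step 5: add edge 2-6 (w=8); MST = {0-6(w=11) 1-5(w=5) 1-7(w=4) 2-6(w=8) 6-7(w=4)}
step 6: add edge 1-4 (w=9); MST = {0-6(w=11) 1-4(w=9) 1-5(w=5) 1-7(w=4) 2-6(w=8) 6-7(w=4)}
step 7: add edge 3-6 (w=13); MST = {0-6(w=11) 1-4(w=9) 1-5(w=5) 1-7(w=4) 2-6(w=8) 3-6(w=13) 6-7(w=4)}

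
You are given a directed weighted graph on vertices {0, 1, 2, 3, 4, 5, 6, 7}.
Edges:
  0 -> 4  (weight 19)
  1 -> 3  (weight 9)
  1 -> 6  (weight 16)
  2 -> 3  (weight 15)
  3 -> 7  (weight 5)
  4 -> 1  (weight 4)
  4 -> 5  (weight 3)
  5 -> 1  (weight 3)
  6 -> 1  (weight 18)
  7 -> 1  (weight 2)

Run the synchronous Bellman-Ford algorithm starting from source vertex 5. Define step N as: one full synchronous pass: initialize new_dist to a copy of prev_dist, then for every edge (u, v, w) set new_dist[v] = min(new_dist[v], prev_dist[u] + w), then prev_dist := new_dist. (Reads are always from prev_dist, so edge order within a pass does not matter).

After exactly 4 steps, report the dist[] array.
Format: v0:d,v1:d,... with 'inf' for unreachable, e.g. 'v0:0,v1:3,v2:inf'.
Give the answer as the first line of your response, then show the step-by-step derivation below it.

v0:inf,v1:3,v2:inf,v3:12,v4:inf,v5:0,v6:19,v7:17

step 1: dist = v0:inf,v1:3,v2:inf,v3:inf,v4:inf,v5:0,v6:inf,v7:inf
step 2: dist = v0:inf,v1:3,v2:inf,v3:12,v4:inf,v5:0,v6:19,v7:inf
step 3: dist = v0:inf,v1:3,v2:inf,v3:12,v4:inf,v5:0,v6:19,v7:17
step 4: dist = v0:inf,v1:3,v2:inf,v3:12,v4:inf,v5:0,v6:19,v7:17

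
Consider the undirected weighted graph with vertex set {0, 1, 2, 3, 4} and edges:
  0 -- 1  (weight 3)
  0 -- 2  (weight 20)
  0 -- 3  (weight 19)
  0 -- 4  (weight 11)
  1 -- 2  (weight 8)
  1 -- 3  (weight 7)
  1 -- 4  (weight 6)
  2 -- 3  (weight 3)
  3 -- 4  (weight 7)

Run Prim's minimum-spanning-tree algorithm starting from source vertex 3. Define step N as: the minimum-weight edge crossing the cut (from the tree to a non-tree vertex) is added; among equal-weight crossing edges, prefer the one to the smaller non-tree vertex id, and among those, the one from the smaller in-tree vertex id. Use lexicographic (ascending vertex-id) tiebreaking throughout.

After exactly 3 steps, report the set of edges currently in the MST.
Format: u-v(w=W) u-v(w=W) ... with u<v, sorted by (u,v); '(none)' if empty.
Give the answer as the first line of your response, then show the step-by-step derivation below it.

0-1(w=3) 1-3(w=7) 2-3(w=3)

step 1: add edge 2-3 (w=3); MST = {2-3(w=3)}
step 2: add edge 1-3 (w=7); MST = {1-3(w=7) 2-3(w=3)}
step 3: add edge 0-1 (w=3); MST = {0-1(w=3) 1-3(w=7) 2-3(w=3)}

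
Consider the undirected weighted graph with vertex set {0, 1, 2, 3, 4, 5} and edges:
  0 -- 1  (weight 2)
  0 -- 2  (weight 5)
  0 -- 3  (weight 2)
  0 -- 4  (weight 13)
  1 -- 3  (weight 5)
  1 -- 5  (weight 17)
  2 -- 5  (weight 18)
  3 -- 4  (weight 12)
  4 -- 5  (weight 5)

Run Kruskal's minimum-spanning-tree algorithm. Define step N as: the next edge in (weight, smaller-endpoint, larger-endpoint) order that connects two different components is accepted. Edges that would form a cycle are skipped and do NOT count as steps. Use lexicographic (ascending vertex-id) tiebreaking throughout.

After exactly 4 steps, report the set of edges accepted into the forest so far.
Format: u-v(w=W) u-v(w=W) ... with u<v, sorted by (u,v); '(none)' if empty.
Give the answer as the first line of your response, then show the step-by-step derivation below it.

0-1(w=2) 0-2(w=5) 0-3(w=2) 4-5(w=5)

step 1: add edge 0-1 (w=2); MST = {0-1(w=2)}
step 2: add edge 0-3 (w=2); MST = {0-1(w=2) 0-3(w=2)}
step 3: add edge 0-2 (w=5); MST = {0-1(w=2) 0-2(w=5) 0-3(w=2)}
step 4: add edge 4-5 (w=5); MST = {0-1(w=2) 0-2(w=5) 0-3(w=2) 4-5(w=5)}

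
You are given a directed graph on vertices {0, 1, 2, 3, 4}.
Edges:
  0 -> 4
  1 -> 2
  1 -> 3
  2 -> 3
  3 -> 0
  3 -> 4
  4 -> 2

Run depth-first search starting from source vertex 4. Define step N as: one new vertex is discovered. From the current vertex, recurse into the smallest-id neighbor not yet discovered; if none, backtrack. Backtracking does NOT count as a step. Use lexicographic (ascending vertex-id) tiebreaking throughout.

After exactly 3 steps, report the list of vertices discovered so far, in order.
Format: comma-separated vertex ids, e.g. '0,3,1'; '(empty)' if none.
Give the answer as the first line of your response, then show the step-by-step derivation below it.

4,2,3

step 1: discover 4; path=4; order=4
step 2: discover 2; path=4>2; order=4,2
step 3: discover 3; path=4>2>3; order=4,2,3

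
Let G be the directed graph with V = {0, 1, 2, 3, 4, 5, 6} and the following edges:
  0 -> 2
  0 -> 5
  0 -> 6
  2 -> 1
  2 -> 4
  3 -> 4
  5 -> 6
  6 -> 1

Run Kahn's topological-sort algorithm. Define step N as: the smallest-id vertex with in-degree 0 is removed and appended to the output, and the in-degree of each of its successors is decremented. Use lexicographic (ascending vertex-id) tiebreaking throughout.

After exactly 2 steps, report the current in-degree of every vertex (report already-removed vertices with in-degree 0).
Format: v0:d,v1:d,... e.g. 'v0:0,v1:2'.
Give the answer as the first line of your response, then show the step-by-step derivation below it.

v0:0,v1:1,v2:0,v3:0,v4:1,v5:0,v6:1

step 1: output 0; order=[0]; indeg=(0,2,0,0,2,0,1)
step 2: output 2; order=[0,2]; indeg=(0,1,0,0,1,0,1)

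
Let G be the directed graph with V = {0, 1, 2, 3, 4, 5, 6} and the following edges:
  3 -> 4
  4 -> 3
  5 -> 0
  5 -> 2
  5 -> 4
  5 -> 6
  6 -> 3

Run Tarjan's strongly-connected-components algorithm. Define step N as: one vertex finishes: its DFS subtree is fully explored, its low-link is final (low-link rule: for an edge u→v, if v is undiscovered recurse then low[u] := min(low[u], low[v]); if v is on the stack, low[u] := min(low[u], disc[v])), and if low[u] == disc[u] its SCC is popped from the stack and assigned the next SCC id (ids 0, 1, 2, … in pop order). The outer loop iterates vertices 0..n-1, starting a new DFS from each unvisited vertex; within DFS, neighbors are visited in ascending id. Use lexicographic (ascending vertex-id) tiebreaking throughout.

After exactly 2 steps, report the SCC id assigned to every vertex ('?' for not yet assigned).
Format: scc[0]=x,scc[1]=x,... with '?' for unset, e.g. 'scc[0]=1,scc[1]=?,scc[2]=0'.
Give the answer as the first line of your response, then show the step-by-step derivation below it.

scc[0]=0,scc[1]=1,scc[2]=?,scc[3]=?,scc[4]=?,scc[5]=?,scc[6]=?

step 1: low=(low[0]=0,low[1]=?,low[2]=?,low[3]=?,low[4]=?,low[5]=?,low[6]=?); scc=(scc[0]=0,scc[1]=?,scc[2]=?,scc[3]=?,scc[4]=?,scc[5]=?,scc[6]=?)
step 2: low=(low[0]=0,low[1]=1,low[2]=?,low[3]=?,low[4]=?,low[5]=?,low[6]=?); scc=(scc[0]=0,scc[1]=1,scc[2]=?,scc[3]=?,scc[4]=?,scc[5]=?,scc[6]=?)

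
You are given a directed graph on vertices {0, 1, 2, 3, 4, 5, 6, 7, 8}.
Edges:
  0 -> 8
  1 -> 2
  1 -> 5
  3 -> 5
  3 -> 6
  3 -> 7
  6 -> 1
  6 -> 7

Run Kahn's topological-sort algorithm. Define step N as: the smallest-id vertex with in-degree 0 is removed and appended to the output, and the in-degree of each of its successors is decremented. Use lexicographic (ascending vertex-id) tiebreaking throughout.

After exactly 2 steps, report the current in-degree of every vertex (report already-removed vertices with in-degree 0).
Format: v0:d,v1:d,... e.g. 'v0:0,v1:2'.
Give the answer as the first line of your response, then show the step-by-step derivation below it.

v0:0,v1:1,v2:1,v3:0,v4:0,v5:1,v6:0,v7:1,v8:0

step 1: output 0; order=[0]; indeg=(0,1,1,0,0,2,1,2,0)
step 2: output 3; order=[0,3]; indeg=(0,1,1,0,0,1,0,1,0)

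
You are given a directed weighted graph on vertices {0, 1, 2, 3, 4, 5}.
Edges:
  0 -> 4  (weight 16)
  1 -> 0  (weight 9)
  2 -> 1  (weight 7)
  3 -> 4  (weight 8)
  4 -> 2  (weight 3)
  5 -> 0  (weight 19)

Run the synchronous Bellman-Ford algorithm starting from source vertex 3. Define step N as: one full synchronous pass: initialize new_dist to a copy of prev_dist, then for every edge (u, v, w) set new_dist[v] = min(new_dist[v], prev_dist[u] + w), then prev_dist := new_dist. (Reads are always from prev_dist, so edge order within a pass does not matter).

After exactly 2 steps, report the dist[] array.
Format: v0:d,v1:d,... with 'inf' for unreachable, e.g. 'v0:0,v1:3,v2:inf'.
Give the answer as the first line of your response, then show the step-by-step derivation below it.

v0:inf,v1:inf,v2:11,v3:0,v4:8,v5:inf

step 1: dist = v0:inf,v1:inf,v2:inf,v3:0,v4:8,v5:inf
step 2: dist = v0:inf,v1:inf,v2:11,v3:0,v4:8,v5:inf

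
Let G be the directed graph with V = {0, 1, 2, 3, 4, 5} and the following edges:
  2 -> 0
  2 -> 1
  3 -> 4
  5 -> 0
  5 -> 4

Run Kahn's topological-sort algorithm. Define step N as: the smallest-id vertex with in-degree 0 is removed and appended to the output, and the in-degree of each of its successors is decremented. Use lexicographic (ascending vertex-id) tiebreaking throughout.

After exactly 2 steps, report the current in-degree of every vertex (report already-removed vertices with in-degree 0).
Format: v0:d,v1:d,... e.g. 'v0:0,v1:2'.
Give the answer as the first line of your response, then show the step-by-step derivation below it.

v0:1,v1:0,v2:0,v3:0,v4:2,v5:0

step 1: output 2; order=[2]; indeg=(1,0,0,0,2,0)
step 2: output 1; order=[2,1]; indeg=(1,0,0,0,2,0)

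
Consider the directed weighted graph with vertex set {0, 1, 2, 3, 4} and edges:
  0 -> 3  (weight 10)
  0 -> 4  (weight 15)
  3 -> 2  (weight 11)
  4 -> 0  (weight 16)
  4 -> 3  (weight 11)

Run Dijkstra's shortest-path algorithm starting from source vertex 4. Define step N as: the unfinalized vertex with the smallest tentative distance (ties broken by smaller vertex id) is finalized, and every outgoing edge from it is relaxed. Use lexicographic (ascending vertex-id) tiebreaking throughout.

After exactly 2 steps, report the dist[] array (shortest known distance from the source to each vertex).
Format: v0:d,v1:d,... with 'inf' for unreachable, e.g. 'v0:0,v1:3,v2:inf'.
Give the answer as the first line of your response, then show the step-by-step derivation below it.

v0:16,v1:inf,v2:22,v3:11,v4:0

step 1: dist = v0:16,v1:inf,v2:inf,v3:11,v4:0
step 2: dist = v0:16,v1:inf,v2:22,v3:11,v4:0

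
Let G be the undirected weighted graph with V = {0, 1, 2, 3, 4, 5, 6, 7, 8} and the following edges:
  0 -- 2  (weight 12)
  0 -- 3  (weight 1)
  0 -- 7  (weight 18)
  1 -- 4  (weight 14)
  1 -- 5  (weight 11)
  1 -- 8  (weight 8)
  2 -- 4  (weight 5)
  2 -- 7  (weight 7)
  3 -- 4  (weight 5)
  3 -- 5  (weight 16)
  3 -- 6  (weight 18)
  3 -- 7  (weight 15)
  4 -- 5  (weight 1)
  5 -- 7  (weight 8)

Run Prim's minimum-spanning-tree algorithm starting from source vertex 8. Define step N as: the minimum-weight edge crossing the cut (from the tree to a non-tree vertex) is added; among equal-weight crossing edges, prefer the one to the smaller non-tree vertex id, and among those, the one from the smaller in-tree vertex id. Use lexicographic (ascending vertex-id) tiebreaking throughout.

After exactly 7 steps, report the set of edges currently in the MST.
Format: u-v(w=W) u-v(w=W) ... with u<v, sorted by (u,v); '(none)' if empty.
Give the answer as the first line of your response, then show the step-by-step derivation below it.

0-3(w=1) 1-5(w=11) 1-8(w=8) 2-4(w=5) 2-7(w=7) 3-4(w=5) 4-5(w=1)

step 1: add edge 1-8 (w=8); MST = {1-8(w=8)}
step 2: add edge 1-5 (w=11); MST = {1-5(w=11) 1-8(w=8)}
step 3: add edge 4-5 (w=1); MST = {1-5(w=11) 1-8(w=8) 4-5(w=1)}
step 4: add edge 2-4 (w=5); MST = {1-5(w=11) 1-8(w=8) 2-4(w=5) 4-5(w=1)}
step 5: add edge 3-4 (w=5); MST = {1-5(w=11) 1-8(w=8) 2-4(w=5) 3-4(w=5) 4-5(w=1)}
step 6: add edge 0-3 (w=1); MST = {0-3(w=1) 1-5(w=11) 1-8(w=8) 2-4(w=5) 3-4(w=5) 4-5(w=1)}
step 7: add edge 2-7 (w=7); MST = {0-3(w=1) 1-5(w=11) 1-8(w=8) 2-4(w=5) 2-7(w=7) 3-4(w=5) 4-5(w=1)}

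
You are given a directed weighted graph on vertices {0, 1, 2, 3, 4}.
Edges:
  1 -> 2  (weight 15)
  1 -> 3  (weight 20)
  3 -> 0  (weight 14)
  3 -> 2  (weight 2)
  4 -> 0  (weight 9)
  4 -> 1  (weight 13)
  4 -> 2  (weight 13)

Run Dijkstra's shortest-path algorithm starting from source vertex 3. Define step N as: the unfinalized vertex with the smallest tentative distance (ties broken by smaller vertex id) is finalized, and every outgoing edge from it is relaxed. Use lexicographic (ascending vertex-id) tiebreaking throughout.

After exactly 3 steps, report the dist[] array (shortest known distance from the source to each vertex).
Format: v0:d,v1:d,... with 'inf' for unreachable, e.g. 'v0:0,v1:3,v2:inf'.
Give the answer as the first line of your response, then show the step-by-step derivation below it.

v0:14,v1:inf,v2:2,v3:0,v4:inf

step 1: dist = v0:14,v1:inf,v2:2,v3:0,v4:inf
step 2: dist = v0:14,v1:inf,v2:2,v3:0,v4:inf
step 3: dist = v0:14,v1:inf,v2:2,v3:0,v4:inf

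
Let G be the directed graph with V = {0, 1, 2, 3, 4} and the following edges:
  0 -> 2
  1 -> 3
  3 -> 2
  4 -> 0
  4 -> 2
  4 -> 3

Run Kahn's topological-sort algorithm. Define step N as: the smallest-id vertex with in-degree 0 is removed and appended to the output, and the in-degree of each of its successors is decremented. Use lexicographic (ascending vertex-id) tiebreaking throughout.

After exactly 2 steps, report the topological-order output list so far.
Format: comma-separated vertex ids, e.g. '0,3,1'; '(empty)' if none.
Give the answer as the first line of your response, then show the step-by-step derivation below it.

1,4

step 1: output 1; order=[1]; indeg=(1,0,3,1,0)
step 2: output 4; order=[1,4]; indeg=(0,0,2,0,0)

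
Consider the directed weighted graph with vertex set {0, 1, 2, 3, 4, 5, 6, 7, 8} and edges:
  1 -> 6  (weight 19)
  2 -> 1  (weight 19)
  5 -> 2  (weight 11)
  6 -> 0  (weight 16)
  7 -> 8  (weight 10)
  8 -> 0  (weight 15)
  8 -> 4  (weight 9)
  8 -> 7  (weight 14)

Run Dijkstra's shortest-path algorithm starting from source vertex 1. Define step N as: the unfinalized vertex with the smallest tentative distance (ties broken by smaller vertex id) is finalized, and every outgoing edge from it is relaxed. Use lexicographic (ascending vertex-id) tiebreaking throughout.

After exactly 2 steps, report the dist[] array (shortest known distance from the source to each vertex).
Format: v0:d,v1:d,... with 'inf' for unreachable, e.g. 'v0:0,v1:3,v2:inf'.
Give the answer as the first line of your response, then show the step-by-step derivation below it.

v0:35,v1:0,v2:inf,v3:inf,v4:inf,v5:inf,v6:19,v7:inf,v8:inf

step 1: dist = v0:inf,v1:0,v2:inf,v3:inf,v4:inf,v5:inf,v6:19,v7:inf,v8:inf
step 2: dist = v0:35,v1:0,v2:inf,v3:inf,v4:inf,v5:inf,v6:19,v7:inf,v8:inf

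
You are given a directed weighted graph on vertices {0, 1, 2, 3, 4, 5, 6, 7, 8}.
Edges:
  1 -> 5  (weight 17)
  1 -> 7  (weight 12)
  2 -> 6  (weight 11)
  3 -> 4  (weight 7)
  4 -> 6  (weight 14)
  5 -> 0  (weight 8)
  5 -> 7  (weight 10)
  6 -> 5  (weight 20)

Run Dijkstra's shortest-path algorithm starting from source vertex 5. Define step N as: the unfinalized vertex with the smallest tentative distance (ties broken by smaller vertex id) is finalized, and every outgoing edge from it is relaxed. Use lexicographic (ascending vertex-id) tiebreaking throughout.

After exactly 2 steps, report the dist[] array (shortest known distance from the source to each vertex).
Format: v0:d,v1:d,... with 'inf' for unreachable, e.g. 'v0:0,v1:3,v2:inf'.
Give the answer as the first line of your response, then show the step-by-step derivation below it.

v0:8,v1:inf,v2:inf,v3:inf,v4:inf,v5:0,v6:inf,v7:10,v8:inf

step 1: dist = v0:8,v1:inf,v2:inf,v3:inf,v4:inf,v5:0,v6:inf,v7:10,v8:inf
step 2: dist = v0:8,v1:inf,v2:inf,v3:inf,v4:inf,v5:0,v6:inf,v7:10,v8:inf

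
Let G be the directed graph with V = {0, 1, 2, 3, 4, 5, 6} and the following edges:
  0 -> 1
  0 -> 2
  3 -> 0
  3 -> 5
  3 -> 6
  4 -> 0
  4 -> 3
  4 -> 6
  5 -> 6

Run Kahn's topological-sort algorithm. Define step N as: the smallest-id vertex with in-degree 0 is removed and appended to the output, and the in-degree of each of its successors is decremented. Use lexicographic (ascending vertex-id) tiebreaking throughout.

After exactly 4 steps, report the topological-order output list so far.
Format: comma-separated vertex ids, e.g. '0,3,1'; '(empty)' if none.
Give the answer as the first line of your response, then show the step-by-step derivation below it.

4,3,0,1

step 1: output 4; order=[4]; indeg=(1,1,1,0,0,1,2)
step 2: output 3; order=[4,3]; indeg=(0,1,1,0,0,0,1)
step 3: output 0; order=[4,3,0]; indeg=(0,0,0,0,0,0,1)
step 4: output 1; order=[4,3,0,1]; indeg=(0,0,0,0,0,0,1)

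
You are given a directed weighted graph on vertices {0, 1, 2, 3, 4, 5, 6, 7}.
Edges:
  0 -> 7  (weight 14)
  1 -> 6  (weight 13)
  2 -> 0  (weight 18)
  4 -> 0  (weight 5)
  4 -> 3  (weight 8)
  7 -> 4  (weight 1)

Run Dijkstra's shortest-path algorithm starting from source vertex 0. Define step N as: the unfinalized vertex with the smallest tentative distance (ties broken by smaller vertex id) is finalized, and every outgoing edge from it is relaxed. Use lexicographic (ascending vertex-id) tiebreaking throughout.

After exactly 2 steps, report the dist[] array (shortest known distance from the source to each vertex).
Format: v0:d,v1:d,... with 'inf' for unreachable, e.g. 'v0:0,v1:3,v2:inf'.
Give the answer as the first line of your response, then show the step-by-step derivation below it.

v0:0,v1:inf,v2:inf,v3:inf,v4:15,v5:inf,v6:inf,v7:14

step 1: dist = v0:0,v1:inf,v2:inf,v3:inf,v4:inf,v5:inf,v6:inf,v7:14
step 2: dist = v0:0,v1:inf,v2:inf,v3:inf,v4:15,v5:inf,v6:inf,v7:14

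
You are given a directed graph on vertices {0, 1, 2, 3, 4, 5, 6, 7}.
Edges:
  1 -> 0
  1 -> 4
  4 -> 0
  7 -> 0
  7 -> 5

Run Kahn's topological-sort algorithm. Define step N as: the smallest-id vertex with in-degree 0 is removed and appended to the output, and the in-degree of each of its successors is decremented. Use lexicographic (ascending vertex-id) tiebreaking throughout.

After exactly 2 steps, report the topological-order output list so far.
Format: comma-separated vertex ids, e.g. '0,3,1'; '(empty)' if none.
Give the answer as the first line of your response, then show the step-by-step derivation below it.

1,2

step 1: output 1; order=[1]; indeg=(2,0,0,0,0,1,0,0)
step 2: output 2; order=[1,2]; indeg=(2,0,0,0,0,1,0,0)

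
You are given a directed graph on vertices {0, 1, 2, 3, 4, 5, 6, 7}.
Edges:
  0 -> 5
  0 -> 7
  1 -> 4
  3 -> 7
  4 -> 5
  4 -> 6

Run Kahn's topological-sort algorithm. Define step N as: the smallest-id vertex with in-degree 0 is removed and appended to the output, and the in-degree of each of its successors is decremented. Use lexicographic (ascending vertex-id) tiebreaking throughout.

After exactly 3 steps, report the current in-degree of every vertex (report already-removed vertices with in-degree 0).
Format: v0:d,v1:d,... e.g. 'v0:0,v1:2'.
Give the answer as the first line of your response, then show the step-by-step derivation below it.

v0:0,v1:0,v2:0,v3:0,v4:0,v5:1,v6:1,v7:1

step 1: output 0; order=[0]; indeg=(0,0,0,0,1,1,1,1)
step 2: output 1; order=[0,1]; indeg=(0,0,0,0,0,1,1,1)
step 3: output 2; order=[0,1,2]; indeg=(0,0,0,0,0,1,1,1)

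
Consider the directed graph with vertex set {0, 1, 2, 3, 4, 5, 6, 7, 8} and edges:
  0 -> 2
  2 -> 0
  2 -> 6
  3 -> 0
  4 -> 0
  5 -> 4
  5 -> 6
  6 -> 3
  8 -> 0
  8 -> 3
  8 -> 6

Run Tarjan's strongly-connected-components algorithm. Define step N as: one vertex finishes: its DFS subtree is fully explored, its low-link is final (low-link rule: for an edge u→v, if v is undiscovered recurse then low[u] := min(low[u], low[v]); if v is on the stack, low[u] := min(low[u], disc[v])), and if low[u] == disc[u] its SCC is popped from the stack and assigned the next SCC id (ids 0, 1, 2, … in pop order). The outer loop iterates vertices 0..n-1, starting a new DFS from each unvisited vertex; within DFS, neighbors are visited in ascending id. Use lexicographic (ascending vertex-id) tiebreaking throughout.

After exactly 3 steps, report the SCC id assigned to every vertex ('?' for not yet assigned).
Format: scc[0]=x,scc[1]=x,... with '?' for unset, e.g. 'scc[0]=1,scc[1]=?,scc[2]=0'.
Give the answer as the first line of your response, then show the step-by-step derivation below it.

scc[0]=?,scc[1]=?,scc[2]=?,scc[3]=?,scc[4]=?,scc[5]=?,scc[6]=?,scc[7]=?,scc[8]=?

step 1: low=(low[0]=0,low[1]=?,low[2]=0,low[3]=0,low[4]=?,low[5]=?,low[6]=2,low[7]=?,low[8]=?); scc=(scc[0]=?,scc[1]=?,scc[2]=?,scc[3]=?,scc[4]=?,scc[5]=?,scc[6]=?,scc[7]=?,scc[8]=?)
step 2: low=(low[0]=0,low[1]=?,low[2]=0,low[3]=0,low[4]=?,low[5]=?,low[6]=0,low[7]=?,low[8]=?); scc=(scc[0]=?,scc[1]=?,scc[2]=?,scc[3]=?,scc[4]=?,scc[5]=?,scc[6]=?,scc[7]=?,scc[8]=?)
step 3: low=(low[0]=0,low[1]=?,low[2]=0,low[3]=0,low[4]=?,low[5]=?,low[6]=0,low[7]=?,low[8]=?); scc=(scc[0]=?,scc[1]=?,scc[2]=?,scc[3]=?,scc[4]=?,scc[5]=?,scc[6]=?,scc[7]=?,scc[8]=?)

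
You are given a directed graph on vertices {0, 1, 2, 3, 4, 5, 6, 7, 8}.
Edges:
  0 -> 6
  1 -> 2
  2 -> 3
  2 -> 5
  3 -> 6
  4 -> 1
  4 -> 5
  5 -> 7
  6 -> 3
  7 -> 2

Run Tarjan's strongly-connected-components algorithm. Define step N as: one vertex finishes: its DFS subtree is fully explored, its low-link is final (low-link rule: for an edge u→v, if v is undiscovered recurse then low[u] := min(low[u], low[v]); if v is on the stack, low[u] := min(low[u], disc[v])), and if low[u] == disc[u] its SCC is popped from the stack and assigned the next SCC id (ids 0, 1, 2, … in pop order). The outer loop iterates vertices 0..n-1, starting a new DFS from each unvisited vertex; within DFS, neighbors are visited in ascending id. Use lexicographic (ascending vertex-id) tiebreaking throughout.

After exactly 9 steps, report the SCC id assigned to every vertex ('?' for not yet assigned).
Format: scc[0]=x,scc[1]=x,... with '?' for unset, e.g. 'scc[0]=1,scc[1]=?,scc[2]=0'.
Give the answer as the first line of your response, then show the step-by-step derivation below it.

scc[0]=1,scc[1]=3,scc[2]=2,scc[3]=0,scc[4]=4,scc[5]=2,scc[6]=0,scc[7]=2,scc[8]=5

step 1: low=(low[0]=0,low[1]=?,low[2]=?,low[3]=1,low[4]=?,low[5]=?,low[6]=1,low[7]=?,low[8]=?); scc=(scc[0]=?,scc[1]=?,scc[2]=?,scc[3]=?,scc[4]=?,scc[5]=?,scc[6]=?,scc[7]=?,scc[8]=?)
step 2: low=(low[0]=0,low[1]=?,low[2]=?,low[3]=1,low[4]=?,low[5]=?,low[6]=1,low[7]=?,low[8]=?); scc=(scc[0]=?,scc[1]=?,scc[2]=?,scc[3]=0,scc[4]=?,scc[5]=?,scc[6]=0,scc[7]=?,scc[8]=?)
step 3: low=(low[0]=0,low[1]=?,low[2]=?,low[3]=1,low[4]=?,low[5]=?,low[6]=1,low[7]=?,low[8]=?); scc=(scc[0]=1,scc[1]=?,scc[2]=?,scc[3]=0,scc[4]=?,scc[5]=?,scc[6]=0,scc[7]=?,scc[8]=?)
step 4: low=(low[0]=0,low[1]=3,low[2]=4,low[3]=1,low[4]=?,low[5]=5,low[6]=1,low[7]=4,low[8]=?); scc=(scc[0]=1,scc[1]=?,scc[2]=?,scc[3]=0,scc[4]=?,scc[5]=?,scc[6]=0,scc[7]=?,scc[8]=?)
step 5: low=(low[0]=0,low[1]=3,low[2]=4,low[3]=1,low[4]=?,low[5]=4,low[6]=1,low[7]=4,low[8]=?); scc=(scc[0]=1,scc[1]=?,scc[2]=?,scc[3]=0,scc[4]=?,scc[5]=?,scc[6]=0,scc[7]=?,scc[8]=?)
step 6: low=(low[0]=0,low[1]=3,low[2]=4,low[3]=1,low[4]=?,low[5]=4,low[6]=1,low[7]=4,low[8]=?); scc=(scc[0]=1,scc[1]=?,scc[2]=2,scc[3]=0,scc[4]=?,scc[5]=2,scc[6]=0,scc[7]=2,scc[8]=?)
step 7: low=(low[0]=0,low[1]=3,low[2]=4,low[3]=1,low[4]=?,low[5]=4,low[6]=1,low[7]=4,low[8]=?); scc=(scc[0]=1,scc[1]=3,scc[2]=2,scc[3]=0,scc[4]=?,scc[5]=2,scc[6]=0,scc[7]=2,scc[8]=?)
step 8: low=(low[0]=0,low[1]=3,low[2]=4,low[3]=1,low[4]=7,low[5]=4,low[6]=1,low[7]=4,low[8]=?); scc=(scc[0]=1,scc[1]=3,scc[2]=2,scc[3]=0,scc[4]=4,scc[5]=2,scc[6]=0,scc[7]=2,scc[8]=?)
step 9: low=(low[0]=0,low[1]=3,low[2]=4,low[3]=1,low[4]=7,low[5]=4,low[6]=1,low[7]=4,low[8]=8); scc=(scc[0]=1,scc[1]=3,scc[2]=2,scc[3]=0,scc[4]=4,scc[5]=2,scc[6]=0,scc[7]=2,scc[8]=5)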